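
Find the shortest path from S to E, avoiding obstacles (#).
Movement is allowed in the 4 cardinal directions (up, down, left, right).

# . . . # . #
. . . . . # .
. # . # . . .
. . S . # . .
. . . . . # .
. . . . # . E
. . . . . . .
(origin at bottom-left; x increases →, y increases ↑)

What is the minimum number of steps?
8
(one shortest path: (2, 3) → (3, 3) → (3, 2) → (3, 1) → (3, 0) → (4, 0) → (5, 0) → (6, 0) → (6, 1))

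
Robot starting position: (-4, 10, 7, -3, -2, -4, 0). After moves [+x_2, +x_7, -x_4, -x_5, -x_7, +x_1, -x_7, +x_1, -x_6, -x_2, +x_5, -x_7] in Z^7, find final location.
(-2, 10, 7, -4, -2, -5, -2)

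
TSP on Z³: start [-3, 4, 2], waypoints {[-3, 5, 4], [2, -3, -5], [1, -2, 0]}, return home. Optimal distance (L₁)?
44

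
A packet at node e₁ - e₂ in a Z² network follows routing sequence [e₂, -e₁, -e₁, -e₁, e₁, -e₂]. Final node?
(-1, -1)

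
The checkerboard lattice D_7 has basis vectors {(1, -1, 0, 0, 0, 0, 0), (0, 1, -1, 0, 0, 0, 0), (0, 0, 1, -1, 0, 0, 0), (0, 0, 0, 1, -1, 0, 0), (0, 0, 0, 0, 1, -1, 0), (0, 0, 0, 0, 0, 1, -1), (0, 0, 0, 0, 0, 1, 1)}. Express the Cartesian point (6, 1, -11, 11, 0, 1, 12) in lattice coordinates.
6b₁ + 7b₂ - 4b₃ + 7b₄ + 7b₅ - 2b₆ + 10b₇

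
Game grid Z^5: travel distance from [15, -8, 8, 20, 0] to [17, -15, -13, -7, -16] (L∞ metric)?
27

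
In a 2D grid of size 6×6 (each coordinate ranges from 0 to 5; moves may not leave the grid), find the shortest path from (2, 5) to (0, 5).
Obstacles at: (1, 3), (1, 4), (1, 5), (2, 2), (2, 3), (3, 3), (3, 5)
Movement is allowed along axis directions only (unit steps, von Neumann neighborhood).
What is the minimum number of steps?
14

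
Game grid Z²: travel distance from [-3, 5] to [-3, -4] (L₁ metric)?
9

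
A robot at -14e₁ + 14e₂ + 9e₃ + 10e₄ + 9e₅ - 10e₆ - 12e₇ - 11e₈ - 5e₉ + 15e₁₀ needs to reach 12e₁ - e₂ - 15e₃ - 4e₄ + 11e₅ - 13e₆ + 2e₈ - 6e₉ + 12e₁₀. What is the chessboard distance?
26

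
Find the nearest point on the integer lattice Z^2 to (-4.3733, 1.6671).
(-4, 2)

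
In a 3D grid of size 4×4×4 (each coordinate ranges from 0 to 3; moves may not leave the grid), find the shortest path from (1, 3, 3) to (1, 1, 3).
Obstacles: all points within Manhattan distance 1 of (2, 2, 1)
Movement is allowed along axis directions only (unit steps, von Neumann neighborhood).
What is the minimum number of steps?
2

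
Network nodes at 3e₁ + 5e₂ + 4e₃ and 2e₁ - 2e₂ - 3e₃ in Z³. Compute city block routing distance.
15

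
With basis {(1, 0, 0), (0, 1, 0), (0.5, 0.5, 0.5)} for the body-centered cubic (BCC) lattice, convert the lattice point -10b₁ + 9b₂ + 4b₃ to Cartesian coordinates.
(-8, 11, 2)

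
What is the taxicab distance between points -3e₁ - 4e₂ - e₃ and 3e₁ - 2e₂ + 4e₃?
13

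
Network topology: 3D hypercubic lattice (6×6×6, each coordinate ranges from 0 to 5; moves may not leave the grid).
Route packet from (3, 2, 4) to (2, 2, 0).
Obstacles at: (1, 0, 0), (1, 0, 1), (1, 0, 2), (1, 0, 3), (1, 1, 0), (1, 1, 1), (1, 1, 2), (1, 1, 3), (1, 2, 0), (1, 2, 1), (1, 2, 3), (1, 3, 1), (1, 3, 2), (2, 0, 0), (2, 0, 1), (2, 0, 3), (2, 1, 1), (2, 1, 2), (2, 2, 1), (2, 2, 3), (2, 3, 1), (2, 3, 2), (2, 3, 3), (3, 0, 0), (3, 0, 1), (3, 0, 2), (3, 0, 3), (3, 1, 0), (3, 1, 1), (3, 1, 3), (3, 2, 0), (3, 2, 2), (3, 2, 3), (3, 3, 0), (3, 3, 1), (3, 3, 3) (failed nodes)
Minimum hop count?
9
(one shortest path: (3, 2, 4) → (2, 2, 4) → (2, 3, 4) → (2, 4, 4) → (2, 4, 3) → (2, 4, 2) → (2, 4, 1) → (2, 4, 0) → (2, 3, 0) → (2, 2, 0))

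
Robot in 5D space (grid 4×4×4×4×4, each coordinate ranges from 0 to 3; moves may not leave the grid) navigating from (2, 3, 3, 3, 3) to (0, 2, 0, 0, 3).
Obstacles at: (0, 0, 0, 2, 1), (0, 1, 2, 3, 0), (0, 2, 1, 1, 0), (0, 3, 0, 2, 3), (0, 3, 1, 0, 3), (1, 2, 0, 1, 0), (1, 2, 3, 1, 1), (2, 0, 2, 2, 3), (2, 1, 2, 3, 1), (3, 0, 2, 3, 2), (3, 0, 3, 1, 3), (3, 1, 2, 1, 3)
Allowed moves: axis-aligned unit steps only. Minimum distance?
9
(one shortest path: (2, 3, 3, 3, 3) → (1, 3, 3, 3, 3) → (0, 3, 3, 3, 3) → (0, 2, 3, 3, 3) → (0, 2, 2, 3, 3) → (0, 2, 1, 3, 3) → (0, 2, 0, 3, 3) → (0, 2, 0, 2, 3) → (0, 2, 0, 1, 3) → (0, 2, 0, 0, 3))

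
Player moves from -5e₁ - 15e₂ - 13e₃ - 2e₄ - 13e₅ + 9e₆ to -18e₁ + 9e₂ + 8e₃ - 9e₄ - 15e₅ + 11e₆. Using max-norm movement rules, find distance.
24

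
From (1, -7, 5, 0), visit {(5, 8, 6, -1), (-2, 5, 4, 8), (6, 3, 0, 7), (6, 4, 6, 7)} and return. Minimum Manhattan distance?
80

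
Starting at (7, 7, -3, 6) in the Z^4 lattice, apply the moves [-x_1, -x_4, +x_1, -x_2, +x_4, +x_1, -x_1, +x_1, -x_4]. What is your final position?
(8, 6, -3, 5)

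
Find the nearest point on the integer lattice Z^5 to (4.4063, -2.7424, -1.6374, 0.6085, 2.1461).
(4, -3, -2, 1, 2)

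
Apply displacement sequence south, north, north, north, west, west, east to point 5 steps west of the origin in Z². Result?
(-6, 2)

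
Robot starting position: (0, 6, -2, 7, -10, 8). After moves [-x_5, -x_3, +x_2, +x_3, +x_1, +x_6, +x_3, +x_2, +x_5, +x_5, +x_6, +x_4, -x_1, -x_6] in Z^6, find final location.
(0, 8, -1, 8, -9, 9)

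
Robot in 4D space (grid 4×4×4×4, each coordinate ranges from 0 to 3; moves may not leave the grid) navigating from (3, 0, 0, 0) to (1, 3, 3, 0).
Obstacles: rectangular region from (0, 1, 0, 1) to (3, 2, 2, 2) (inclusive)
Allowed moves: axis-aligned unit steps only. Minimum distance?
8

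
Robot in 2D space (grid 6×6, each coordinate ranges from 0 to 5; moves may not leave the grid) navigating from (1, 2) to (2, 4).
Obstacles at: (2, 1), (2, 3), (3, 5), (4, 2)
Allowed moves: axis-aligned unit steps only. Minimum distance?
3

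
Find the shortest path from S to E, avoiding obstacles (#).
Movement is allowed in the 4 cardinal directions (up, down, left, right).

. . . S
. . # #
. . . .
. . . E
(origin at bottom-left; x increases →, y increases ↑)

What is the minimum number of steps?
7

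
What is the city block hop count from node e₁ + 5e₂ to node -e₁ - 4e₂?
11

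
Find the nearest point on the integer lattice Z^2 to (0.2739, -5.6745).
(0, -6)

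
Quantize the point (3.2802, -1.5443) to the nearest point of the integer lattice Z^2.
(3, -2)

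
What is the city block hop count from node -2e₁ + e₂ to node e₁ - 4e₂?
8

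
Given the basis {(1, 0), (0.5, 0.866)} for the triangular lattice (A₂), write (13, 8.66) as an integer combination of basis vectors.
8b₁ + 10b₂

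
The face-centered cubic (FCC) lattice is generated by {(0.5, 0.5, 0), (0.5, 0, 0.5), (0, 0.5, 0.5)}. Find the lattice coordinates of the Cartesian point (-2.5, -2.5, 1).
-6b₁ + b₂ + b₃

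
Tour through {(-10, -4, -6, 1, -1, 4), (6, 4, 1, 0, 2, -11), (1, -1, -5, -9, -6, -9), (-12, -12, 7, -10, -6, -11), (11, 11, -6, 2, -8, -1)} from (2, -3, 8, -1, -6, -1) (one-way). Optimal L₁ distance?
203
(one optimal route: (2, -3, 8, -1, -6, -1) → (-10, -4, -6, 1, -1, 4) → (11, 11, -6, 2, -8, -1) → (6, 4, 1, 0, 2, -11) → (1, -1, -5, -9, -6, -9) → (-12, -12, 7, -10, -6, -11))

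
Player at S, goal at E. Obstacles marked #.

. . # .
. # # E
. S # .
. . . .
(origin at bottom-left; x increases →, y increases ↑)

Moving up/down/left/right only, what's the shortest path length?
5
(one shortest path: (1, 1) → (1, 0) → (2, 0) → (3, 0) → (3, 1) → (3, 2))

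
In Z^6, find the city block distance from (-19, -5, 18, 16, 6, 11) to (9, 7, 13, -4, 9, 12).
69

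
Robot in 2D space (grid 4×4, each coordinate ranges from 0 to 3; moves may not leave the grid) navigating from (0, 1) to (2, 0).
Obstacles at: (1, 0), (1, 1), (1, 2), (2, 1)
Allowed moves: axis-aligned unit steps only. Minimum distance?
9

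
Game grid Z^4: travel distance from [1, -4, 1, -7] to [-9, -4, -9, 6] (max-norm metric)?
13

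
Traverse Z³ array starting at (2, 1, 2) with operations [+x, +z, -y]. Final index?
(3, 0, 3)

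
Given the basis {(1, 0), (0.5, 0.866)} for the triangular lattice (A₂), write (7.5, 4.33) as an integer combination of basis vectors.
5b₁ + 5b₂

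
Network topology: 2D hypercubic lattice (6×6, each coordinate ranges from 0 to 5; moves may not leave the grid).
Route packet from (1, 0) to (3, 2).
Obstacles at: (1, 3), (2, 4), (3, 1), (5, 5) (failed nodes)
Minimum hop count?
4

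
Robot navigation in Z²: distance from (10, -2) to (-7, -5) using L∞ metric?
17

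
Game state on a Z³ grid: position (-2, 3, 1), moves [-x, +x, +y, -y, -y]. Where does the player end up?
(-2, 2, 1)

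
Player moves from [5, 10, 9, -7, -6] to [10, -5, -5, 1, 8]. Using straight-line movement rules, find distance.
26.5707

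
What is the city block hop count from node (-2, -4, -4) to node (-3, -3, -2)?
4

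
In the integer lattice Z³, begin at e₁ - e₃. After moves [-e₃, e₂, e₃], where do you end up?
(1, 1, -1)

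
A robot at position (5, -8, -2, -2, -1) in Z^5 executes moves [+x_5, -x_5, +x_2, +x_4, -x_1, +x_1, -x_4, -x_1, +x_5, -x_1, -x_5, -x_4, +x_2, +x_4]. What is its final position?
(3, -6, -2, -2, -1)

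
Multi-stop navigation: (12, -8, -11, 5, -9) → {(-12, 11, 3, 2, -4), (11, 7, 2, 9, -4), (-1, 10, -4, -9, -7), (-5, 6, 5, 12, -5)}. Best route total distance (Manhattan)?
120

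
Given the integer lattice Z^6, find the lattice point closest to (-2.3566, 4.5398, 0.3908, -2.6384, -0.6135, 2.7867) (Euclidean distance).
(-2, 5, 0, -3, -1, 3)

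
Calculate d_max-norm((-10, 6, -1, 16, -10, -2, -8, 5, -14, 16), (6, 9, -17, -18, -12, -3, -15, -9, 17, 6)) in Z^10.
34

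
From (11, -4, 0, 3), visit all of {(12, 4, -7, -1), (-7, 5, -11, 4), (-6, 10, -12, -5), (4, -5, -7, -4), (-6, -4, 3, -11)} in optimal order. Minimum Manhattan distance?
119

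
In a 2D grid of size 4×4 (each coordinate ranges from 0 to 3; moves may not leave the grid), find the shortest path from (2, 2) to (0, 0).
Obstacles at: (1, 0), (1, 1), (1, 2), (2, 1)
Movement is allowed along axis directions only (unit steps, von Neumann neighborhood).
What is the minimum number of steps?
6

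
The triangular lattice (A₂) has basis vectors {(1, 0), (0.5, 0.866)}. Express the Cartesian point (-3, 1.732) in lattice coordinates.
-4b₁ + 2b₂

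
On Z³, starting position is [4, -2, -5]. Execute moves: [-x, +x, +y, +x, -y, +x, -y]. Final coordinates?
(6, -3, -5)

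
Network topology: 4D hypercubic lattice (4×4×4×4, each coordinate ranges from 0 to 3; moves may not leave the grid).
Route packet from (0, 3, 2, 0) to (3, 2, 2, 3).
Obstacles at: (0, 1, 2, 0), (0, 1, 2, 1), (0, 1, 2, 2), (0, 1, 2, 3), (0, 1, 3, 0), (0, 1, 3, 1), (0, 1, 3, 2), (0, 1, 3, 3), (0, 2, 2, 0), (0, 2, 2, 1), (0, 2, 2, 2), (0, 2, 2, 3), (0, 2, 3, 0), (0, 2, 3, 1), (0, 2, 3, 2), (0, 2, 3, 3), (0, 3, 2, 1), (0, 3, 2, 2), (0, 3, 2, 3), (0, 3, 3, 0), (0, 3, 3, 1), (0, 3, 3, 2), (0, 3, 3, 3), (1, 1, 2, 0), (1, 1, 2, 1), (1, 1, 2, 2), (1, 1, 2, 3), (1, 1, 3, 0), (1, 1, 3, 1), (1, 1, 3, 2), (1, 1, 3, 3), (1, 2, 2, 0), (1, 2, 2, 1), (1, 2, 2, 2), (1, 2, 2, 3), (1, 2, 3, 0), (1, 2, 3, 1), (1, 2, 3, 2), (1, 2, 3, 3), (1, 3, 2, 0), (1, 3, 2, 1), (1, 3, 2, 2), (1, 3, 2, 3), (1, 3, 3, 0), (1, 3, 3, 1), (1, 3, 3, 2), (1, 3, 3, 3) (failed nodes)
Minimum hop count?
9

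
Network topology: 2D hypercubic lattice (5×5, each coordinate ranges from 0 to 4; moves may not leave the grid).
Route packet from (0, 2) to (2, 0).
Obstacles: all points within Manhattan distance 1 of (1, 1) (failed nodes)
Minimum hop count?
8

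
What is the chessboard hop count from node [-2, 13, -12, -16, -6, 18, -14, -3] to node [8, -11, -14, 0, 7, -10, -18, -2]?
28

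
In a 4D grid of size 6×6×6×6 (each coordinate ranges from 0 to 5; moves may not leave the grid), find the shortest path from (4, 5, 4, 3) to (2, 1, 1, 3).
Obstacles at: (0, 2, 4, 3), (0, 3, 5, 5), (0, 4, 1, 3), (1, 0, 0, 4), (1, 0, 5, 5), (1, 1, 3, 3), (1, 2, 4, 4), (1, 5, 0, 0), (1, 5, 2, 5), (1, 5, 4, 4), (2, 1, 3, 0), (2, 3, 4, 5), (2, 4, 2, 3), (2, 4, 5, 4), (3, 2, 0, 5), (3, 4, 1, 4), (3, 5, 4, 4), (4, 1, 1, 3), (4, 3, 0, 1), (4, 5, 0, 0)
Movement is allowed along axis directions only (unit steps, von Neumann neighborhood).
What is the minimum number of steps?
9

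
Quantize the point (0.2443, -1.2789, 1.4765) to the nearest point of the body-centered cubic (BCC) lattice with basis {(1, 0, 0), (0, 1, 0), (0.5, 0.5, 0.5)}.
(0.5, -1.5, 1.5)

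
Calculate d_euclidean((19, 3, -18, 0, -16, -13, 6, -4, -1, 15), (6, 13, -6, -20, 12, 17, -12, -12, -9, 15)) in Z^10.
54.3047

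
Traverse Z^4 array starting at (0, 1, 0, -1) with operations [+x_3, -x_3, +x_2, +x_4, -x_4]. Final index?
(0, 2, 0, -1)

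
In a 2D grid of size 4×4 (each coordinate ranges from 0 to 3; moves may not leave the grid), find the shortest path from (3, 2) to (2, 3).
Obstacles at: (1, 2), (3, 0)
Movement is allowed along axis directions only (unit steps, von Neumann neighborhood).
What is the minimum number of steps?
2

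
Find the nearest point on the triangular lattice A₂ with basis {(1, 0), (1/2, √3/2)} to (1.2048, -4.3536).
(1.5, -4.33)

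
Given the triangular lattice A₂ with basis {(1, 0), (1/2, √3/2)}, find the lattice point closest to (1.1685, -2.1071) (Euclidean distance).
(1, -1.732)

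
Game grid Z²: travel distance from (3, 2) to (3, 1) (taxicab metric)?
1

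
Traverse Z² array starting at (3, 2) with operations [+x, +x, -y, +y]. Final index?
(5, 2)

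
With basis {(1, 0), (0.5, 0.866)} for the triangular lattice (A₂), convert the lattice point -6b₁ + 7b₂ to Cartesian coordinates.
(-2.5, 6.062)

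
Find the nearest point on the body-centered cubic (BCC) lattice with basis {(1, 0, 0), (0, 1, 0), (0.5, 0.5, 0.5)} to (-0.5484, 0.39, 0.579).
(-0.5, 0.5, 0.5)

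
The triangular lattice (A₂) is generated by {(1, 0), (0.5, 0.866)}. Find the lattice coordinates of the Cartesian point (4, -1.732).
5b₁ - 2b₂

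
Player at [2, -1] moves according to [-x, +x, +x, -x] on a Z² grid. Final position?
(2, -1)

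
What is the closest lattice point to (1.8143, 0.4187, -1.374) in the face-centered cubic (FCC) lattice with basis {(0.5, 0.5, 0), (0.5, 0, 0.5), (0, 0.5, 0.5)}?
(2, 0.5, -1.5)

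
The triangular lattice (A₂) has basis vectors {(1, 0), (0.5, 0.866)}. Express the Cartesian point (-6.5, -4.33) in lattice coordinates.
-4b₁ - 5b₂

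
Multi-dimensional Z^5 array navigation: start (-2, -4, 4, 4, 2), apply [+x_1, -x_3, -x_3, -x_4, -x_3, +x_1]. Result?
(0, -4, 1, 3, 2)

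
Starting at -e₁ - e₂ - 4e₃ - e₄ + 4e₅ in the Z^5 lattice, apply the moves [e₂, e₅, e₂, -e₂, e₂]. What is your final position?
(-1, 1, -4, -1, 5)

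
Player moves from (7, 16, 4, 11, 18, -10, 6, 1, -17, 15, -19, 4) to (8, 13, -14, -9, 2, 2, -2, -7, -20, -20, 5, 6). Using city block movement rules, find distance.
150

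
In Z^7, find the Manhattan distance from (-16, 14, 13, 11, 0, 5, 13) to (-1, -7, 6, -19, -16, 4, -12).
115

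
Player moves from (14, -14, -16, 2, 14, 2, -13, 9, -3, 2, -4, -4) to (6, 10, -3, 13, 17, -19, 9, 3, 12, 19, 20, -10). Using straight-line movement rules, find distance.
55.0091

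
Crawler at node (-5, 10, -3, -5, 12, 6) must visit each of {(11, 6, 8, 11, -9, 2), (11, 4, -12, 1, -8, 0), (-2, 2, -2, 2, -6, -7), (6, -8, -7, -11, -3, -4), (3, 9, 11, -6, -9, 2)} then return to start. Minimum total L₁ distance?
250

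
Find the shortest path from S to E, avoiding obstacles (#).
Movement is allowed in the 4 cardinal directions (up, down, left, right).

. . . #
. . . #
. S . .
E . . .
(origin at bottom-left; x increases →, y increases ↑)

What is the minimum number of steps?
2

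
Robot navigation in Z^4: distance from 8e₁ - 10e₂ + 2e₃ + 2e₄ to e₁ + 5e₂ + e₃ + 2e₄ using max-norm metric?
15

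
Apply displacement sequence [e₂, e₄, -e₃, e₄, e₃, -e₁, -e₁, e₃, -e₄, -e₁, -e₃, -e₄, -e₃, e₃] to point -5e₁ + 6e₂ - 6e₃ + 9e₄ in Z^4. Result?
(-8, 7, -6, 9)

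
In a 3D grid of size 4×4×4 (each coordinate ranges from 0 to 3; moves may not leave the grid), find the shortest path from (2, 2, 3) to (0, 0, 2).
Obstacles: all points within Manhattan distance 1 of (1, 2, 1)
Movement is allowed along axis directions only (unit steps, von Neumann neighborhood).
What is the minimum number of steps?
5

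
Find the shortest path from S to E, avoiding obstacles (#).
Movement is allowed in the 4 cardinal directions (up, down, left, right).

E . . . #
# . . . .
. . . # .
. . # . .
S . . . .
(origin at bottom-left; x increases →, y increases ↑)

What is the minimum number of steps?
6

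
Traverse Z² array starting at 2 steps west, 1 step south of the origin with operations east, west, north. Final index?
(-2, 0)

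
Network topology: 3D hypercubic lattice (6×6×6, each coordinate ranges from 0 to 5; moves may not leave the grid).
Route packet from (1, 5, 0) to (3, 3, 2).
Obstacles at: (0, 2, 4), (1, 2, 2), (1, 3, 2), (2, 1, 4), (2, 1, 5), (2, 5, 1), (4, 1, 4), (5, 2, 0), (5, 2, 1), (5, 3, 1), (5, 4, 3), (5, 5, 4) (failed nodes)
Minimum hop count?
6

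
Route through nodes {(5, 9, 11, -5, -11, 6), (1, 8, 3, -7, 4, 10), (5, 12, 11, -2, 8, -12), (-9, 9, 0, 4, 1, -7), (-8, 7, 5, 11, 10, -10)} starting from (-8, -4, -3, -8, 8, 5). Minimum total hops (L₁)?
182
(one optimal route: (-8, -4, -3, -8, 8, 5) → (1, 8, 3, -7, 4, 10) → (5, 9, 11, -5, -11, 6) → (5, 12, 11, -2, 8, -12) → (-8, 7, 5, 11, 10, -10) → (-9, 9, 0, 4, 1, -7))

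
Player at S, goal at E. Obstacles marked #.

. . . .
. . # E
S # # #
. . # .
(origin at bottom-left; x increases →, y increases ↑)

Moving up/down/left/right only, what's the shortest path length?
6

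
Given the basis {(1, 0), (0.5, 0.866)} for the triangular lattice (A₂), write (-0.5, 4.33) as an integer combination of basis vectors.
-3b₁ + 5b₂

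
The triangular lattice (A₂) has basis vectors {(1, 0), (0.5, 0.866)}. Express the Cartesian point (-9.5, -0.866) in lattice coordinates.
-9b₁ - b₂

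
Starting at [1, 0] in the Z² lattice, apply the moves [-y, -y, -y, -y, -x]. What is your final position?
(0, -4)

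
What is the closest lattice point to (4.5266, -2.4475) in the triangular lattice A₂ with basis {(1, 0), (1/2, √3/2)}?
(4.5, -2.598)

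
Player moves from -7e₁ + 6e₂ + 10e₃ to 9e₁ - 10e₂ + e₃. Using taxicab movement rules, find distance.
41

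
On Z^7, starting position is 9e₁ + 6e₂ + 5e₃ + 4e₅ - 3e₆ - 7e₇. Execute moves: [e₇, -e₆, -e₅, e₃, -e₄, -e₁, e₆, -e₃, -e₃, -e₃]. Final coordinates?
(8, 6, 3, -1, 3, -3, -6)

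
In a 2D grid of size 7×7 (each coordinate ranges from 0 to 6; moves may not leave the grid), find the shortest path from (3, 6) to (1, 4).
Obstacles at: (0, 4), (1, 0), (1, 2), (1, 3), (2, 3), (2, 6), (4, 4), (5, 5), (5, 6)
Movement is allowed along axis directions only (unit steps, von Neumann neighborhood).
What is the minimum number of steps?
4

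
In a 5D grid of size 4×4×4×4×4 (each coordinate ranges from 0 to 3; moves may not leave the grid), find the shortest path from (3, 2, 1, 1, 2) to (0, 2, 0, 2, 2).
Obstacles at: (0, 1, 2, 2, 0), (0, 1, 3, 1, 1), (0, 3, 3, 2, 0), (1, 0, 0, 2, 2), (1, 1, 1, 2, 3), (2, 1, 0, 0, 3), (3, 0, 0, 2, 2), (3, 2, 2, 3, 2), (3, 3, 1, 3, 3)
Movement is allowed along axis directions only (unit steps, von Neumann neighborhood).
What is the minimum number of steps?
5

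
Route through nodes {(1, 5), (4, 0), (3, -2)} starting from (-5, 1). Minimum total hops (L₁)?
21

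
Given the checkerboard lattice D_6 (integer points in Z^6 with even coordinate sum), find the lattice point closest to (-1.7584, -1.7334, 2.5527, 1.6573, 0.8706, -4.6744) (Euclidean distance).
(-2, -2, 2, 2, 1, -5)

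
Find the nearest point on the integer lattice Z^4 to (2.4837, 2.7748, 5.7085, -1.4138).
(2, 3, 6, -1)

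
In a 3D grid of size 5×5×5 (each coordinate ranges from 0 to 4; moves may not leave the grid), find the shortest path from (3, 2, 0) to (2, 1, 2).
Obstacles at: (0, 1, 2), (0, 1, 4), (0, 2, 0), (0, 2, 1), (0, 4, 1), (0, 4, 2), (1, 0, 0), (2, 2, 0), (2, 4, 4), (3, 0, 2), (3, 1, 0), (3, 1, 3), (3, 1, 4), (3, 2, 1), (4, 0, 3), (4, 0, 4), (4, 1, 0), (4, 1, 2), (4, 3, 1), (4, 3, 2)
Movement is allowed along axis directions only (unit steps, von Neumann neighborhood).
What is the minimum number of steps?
6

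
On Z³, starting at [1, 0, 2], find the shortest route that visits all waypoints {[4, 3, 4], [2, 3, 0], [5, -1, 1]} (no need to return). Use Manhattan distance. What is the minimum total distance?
20
(one optimal route: (1, 0, 2) → (2, 3, 0) → (4, 3, 4) → (5, -1, 1))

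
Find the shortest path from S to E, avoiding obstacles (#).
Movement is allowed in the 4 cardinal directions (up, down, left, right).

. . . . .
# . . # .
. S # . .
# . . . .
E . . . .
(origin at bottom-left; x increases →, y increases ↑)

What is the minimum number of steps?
3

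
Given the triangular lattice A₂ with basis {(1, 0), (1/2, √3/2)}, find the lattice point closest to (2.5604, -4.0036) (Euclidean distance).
(2.5, -4.33)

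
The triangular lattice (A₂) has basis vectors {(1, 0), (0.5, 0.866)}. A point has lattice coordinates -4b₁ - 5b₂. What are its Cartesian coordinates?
(-6.5, -4.33)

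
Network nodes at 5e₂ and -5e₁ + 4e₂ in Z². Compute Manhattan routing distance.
6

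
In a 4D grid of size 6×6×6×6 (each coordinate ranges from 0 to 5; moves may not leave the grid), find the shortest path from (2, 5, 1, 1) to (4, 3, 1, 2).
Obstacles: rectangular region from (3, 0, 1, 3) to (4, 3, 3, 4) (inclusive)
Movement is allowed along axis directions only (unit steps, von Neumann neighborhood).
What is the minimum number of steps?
5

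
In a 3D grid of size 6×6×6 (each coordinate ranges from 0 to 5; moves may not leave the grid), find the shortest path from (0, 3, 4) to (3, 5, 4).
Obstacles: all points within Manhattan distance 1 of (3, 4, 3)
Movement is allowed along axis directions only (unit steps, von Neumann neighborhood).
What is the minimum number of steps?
5
(one shortest path: (0, 3, 4) → (1, 3, 4) → (2, 3, 4) → (2, 4, 4) → (2, 5, 4) → (3, 5, 4))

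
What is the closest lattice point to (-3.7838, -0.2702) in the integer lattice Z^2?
(-4, 0)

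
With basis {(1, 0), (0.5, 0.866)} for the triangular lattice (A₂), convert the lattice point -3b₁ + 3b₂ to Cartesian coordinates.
(-1.5, 2.598)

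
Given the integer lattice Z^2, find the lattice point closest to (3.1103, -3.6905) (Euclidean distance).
(3, -4)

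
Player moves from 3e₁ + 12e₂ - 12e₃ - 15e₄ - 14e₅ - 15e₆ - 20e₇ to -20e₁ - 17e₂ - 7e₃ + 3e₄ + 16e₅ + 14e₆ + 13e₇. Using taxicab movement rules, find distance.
167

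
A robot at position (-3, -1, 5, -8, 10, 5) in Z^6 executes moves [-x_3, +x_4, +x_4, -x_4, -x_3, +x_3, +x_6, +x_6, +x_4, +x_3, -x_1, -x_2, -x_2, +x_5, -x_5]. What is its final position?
(-4, -3, 5, -6, 10, 7)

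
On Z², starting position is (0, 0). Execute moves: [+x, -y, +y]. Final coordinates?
(1, 0)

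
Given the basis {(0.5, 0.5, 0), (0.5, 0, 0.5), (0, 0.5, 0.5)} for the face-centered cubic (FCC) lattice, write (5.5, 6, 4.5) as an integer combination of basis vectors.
7b₁ + 4b₂ + 5b₃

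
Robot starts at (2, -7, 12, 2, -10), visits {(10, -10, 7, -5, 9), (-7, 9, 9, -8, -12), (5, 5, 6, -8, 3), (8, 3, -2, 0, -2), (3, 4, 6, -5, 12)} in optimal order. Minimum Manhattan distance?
154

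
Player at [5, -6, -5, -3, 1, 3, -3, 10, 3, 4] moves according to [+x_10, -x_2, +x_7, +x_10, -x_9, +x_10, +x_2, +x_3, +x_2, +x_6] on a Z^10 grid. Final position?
(5, -5, -4, -3, 1, 4, -2, 10, 2, 7)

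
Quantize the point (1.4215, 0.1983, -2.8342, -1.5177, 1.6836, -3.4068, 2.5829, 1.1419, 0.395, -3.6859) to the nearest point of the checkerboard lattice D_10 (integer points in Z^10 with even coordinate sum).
(1, 0, -3, -1, 2, -3, 3, 1, 0, -4)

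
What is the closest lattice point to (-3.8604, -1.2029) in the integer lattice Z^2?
(-4, -1)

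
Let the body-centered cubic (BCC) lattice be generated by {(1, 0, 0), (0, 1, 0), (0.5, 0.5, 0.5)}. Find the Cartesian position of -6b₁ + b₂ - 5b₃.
(-8.5, -1.5, -2.5)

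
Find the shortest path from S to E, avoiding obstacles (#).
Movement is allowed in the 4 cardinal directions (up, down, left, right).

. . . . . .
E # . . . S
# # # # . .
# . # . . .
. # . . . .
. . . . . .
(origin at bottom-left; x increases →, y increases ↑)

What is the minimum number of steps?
7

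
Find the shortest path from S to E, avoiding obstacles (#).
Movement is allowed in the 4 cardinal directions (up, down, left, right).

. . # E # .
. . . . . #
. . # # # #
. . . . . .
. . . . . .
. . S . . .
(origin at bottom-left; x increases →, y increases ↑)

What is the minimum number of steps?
8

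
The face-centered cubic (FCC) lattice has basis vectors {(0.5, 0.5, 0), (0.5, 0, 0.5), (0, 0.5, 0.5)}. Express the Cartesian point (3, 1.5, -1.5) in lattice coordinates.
6b₁ - 3b₃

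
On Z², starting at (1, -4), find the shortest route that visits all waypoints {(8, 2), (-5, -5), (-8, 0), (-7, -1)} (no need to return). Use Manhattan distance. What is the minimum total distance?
33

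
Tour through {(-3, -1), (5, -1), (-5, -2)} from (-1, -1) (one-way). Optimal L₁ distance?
16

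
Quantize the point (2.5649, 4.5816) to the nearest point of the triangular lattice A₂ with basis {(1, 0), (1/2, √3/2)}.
(2.5, 4.33)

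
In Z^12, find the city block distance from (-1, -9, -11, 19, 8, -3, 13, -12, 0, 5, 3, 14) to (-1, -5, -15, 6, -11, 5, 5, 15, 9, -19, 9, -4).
140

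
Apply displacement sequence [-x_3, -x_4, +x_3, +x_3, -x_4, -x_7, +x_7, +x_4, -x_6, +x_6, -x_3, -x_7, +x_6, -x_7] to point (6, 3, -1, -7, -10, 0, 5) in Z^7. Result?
(6, 3, -1, -8, -10, 1, 3)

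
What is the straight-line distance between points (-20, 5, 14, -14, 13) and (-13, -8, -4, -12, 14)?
23.388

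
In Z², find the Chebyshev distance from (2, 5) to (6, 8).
4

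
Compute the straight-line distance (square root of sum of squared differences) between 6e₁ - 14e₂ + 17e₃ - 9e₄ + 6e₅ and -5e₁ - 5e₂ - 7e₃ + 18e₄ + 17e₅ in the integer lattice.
40.3485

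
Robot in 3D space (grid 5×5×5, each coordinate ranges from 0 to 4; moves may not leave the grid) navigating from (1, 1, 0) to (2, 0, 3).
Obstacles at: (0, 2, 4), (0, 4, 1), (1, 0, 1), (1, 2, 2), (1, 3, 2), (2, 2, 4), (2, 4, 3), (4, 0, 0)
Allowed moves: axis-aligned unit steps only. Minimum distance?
5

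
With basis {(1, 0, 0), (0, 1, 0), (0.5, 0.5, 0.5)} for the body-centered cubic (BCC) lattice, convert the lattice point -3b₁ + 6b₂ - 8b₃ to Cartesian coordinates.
(-7, 2, -4)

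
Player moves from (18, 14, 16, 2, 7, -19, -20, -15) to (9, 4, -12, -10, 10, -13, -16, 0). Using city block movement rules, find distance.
87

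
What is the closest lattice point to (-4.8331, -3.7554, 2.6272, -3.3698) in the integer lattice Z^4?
(-5, -4, 3, -3)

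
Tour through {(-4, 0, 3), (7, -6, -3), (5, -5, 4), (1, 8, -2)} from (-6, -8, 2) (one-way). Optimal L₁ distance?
57
(one optimal route: (-6, -8, 2) → (-4, 0, 3) → (5, -5, 4) → (7, -6, -3) → (1, 8, -2))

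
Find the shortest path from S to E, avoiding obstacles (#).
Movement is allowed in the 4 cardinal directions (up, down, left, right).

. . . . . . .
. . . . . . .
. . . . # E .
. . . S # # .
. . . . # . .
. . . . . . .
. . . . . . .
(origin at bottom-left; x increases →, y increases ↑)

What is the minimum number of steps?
5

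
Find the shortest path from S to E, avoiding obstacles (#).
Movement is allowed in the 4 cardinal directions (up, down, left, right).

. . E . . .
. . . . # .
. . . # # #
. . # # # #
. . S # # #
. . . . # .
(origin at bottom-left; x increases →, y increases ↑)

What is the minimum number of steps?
6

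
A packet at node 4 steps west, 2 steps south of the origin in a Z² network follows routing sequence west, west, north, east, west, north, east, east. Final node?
(-4, 0)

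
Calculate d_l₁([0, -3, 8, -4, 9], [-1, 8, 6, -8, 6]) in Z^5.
21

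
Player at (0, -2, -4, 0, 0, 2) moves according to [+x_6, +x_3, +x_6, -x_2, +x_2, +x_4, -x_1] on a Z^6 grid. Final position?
(-1, -2, -3, 1, 0, 4)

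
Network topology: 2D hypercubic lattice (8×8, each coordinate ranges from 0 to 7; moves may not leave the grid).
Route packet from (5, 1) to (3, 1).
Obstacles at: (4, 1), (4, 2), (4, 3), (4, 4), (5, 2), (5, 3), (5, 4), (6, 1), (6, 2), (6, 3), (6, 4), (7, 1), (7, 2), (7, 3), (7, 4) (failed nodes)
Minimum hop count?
4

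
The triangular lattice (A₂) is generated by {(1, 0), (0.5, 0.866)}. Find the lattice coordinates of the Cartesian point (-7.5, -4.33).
-5b₁ - 5b₂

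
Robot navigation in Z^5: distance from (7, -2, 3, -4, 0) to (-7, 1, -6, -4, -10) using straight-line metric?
19.6469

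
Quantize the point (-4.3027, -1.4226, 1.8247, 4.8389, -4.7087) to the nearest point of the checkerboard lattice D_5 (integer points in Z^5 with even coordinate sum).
(-4, -2, 2, 5, -5)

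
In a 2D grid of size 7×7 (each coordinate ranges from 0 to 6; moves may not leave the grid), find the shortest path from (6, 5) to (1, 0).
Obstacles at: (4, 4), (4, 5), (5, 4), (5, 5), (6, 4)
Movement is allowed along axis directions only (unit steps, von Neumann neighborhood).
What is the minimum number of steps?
12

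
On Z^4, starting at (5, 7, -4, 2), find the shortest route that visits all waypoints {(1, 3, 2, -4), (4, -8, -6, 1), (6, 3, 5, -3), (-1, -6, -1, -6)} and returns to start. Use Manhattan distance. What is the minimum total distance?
82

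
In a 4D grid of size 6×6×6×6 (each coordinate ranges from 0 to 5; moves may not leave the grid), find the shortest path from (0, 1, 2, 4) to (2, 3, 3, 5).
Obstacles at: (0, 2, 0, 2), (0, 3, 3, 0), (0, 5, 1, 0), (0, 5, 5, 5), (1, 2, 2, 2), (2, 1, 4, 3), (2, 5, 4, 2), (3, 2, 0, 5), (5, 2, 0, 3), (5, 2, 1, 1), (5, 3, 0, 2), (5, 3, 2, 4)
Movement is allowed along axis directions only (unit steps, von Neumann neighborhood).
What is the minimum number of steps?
6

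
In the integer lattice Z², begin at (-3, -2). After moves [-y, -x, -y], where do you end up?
(-4, -4)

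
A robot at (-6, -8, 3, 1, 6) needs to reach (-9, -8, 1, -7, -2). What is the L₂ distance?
11.8743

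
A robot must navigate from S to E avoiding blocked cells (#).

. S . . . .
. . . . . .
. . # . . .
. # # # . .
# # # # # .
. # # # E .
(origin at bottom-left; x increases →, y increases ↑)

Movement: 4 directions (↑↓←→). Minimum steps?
10
(one shortest path: (1, 5) → (2, 5) → (3, 5) → (4, 5) → (5, 5) → (5, 4) → (5, 3) → (5, 2) → (5, 1) → (5, 0) → (4, 0))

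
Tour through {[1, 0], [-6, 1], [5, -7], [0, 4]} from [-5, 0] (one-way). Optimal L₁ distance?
27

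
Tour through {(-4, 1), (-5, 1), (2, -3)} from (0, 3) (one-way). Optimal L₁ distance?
18
(one optimal route: (0, 3) → (-4, 1) → (-5, 1) → (2, -3))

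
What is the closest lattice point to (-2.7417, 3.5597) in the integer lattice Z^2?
(-3, 4)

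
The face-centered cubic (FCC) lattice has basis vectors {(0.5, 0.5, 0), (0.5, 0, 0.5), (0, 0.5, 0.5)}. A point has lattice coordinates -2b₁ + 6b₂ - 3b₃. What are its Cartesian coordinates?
(2, -2.5, 1.5)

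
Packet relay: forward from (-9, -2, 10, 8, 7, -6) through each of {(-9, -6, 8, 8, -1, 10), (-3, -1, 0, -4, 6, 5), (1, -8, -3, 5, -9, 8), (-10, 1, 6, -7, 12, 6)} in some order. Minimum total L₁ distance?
132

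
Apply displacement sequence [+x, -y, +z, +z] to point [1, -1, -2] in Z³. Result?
(2, -2, 0)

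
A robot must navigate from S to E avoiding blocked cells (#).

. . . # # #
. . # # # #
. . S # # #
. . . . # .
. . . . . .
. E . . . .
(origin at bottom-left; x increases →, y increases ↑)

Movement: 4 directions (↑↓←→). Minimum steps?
4
(one shortest path: (2, 3) → (1, 3) → (1, 2) → (1, 1) → (1, 0))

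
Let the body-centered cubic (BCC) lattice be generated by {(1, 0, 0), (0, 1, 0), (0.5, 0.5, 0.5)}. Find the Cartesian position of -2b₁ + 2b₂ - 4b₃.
(-4, 0, -2)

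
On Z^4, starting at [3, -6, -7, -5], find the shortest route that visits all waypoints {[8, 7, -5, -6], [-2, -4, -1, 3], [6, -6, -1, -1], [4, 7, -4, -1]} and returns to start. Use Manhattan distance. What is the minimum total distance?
82
(one optimal route: (3, -6, -7, -5) → (8, 7, -5, -6) → (4, 7, -4, -1) → (-2, -4, -1, 3) → (6, -6, -1, -1) → (3, -6, -7, -5))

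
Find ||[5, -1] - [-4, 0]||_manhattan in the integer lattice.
10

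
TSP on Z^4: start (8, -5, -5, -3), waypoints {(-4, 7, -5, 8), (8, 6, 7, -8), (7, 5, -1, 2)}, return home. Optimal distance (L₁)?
106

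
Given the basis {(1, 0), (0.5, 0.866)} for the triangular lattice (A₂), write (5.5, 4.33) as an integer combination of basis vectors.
3b₁ + 5b₂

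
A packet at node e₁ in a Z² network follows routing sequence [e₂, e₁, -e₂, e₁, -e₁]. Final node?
(2, 0)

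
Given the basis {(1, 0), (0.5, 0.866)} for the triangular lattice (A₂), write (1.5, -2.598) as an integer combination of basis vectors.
3b₁ - 3b₂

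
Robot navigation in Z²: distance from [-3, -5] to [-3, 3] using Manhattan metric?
8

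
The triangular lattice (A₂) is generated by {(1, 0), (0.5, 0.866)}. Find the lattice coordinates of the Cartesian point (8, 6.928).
4b₁ + 8b₂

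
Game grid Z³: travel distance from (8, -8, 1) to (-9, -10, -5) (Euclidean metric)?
18.1384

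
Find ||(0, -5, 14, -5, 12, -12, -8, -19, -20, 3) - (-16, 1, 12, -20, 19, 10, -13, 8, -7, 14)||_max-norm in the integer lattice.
27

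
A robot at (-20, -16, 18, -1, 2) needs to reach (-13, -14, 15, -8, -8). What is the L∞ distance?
10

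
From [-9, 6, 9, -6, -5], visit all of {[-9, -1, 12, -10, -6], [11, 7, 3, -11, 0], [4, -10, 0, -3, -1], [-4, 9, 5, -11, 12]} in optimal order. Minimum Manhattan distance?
123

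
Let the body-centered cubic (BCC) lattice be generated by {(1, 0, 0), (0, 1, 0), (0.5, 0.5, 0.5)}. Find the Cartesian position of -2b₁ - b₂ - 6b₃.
(-5, -4, -3)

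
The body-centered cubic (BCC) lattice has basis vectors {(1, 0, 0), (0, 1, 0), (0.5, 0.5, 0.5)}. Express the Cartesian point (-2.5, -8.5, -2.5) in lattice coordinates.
-6b₂ - 5b₃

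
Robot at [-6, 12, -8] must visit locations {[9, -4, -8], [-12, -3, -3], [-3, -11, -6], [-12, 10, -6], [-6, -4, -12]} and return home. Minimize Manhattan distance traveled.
106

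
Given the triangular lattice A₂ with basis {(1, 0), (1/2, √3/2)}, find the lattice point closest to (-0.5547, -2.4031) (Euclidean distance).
(-0.5, -2.598)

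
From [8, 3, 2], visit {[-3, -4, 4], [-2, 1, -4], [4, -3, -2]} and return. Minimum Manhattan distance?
60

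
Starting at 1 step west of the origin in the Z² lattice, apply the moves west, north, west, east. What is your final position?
(-2, 1)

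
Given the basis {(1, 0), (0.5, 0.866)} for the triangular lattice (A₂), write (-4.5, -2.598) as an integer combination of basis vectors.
-3b₁ - 3b₂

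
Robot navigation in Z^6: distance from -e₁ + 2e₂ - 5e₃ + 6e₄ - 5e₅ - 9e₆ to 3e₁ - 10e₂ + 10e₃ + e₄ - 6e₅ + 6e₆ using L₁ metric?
52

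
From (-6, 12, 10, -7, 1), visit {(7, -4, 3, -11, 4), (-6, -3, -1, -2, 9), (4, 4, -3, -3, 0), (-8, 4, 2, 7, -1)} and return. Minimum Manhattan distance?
162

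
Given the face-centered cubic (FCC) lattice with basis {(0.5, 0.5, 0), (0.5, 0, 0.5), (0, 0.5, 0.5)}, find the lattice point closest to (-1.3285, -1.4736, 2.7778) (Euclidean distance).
(-1.5, -1.5, 3)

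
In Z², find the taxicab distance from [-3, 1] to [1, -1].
6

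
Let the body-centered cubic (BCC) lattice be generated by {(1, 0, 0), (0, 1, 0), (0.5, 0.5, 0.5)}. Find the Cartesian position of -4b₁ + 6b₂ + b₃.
(-3.5, 6.5, 0.5)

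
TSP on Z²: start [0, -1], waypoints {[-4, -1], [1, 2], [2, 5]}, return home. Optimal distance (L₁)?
24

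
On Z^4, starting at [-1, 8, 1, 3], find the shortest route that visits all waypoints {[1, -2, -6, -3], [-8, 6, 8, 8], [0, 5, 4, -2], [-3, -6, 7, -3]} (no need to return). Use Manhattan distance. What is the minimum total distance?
81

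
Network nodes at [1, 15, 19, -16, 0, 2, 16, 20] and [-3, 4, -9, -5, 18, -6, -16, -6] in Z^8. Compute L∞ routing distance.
32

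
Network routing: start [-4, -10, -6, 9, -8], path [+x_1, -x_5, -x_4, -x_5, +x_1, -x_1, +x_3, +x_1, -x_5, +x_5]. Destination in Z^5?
(-2, -10, -5, 8, -10)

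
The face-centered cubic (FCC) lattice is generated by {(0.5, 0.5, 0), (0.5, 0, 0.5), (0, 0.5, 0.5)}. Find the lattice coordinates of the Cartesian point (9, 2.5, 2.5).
9b₁ + 9b₂ - 4b₃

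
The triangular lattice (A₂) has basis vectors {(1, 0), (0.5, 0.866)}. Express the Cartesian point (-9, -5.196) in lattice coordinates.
-6b₁ - 6b₂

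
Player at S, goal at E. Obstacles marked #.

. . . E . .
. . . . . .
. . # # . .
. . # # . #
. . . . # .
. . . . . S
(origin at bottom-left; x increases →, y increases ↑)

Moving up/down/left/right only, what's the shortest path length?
11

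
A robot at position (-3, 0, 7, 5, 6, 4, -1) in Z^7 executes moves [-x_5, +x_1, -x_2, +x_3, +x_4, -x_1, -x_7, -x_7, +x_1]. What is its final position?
(-2, -1, 8, 6, 5, 4, -3)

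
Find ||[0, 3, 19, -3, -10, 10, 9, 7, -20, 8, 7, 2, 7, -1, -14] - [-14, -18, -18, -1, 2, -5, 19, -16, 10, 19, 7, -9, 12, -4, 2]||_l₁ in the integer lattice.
210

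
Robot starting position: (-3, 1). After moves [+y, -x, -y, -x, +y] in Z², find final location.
(-5, 2)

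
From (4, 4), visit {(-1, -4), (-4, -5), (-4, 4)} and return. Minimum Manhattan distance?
34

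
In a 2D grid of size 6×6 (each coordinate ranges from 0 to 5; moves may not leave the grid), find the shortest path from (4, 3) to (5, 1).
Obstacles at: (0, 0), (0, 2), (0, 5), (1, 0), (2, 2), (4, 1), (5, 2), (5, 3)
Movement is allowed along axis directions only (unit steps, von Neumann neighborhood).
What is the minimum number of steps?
7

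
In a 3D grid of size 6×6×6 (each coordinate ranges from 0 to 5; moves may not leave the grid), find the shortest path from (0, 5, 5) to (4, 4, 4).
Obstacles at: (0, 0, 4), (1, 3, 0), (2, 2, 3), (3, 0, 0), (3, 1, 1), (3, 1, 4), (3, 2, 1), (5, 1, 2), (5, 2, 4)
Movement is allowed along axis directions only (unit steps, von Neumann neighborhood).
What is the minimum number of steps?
6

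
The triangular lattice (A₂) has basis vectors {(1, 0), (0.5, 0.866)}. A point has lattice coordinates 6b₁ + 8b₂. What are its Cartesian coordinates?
(10, 6.928)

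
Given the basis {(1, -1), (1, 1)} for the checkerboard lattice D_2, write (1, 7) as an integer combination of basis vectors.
-3b₁ + 4b₂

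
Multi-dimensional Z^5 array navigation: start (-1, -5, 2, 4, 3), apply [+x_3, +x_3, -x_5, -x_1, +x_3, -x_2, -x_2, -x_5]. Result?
(-2, -7, 5, 4, 1)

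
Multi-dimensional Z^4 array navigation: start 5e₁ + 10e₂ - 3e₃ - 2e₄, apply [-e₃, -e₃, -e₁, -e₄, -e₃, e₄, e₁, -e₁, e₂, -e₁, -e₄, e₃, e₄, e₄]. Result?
(3, 11, -5, -1)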